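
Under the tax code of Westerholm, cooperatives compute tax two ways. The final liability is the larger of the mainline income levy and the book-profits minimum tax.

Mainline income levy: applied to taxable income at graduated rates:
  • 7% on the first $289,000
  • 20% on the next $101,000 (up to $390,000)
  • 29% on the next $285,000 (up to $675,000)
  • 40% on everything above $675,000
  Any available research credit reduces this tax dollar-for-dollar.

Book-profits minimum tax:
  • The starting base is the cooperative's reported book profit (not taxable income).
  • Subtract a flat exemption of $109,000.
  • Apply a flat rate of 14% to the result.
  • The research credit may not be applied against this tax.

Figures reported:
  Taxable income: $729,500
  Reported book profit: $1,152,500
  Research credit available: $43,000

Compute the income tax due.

$146,090

Book-profits minimum tax:
  Base (reported book profit): $1,152,500
  Less exemption $109,000 → base $1,043,500
  $1,043,500 × 14% = $146,090

Mainline income levy:
  $289,000 × 7% = $20,230
  $101,000 × 20% = $20,200
  $285,000 × 29% = $82,650
  $54,500 × 40% = $21,800
  → $144,880
  Less research credit $43,000 → $101,880

$146,090 > $101,880, so the book-profits minimum tax is the binding amount.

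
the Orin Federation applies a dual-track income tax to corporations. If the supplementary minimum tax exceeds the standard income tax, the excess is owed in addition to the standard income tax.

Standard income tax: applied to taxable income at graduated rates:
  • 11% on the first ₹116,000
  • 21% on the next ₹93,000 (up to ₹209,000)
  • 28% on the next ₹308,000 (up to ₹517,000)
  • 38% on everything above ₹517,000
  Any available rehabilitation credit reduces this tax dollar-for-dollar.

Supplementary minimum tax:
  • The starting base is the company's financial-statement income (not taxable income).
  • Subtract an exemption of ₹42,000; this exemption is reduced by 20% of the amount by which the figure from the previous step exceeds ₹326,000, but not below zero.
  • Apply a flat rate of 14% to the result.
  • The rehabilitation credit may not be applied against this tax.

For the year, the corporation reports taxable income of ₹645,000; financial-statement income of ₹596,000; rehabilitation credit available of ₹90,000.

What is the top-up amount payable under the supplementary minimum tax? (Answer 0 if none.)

₹6,270

Supplementary minimum tax:
  Base (financial-statement income): ₹596,000
  Exemption: 20% × (₹596,000 − ₹326,000) = ₹54,000 ≥ ₹42,000, so the exemption is fully phased out
  Base: ₹596,000 − ₹0 = ₹596,000
  ₹596,000 × 14% = ₹83,440

Standard income tax:
  ₹116,000 × 11% = ₹12,760
  ₹93,000 × 21% = ₹19,530
  ₹308,000 × 28% = ₹86,240
  ₹128,000 × 38% = ₹48,640
  → ₹167,170
  Less rehabilitation credit ₹90,000 → ₹77,170

Excess of supplementary minimum tax over standard income tax: ₹83,440 − ₹77,170 = ₹6,270.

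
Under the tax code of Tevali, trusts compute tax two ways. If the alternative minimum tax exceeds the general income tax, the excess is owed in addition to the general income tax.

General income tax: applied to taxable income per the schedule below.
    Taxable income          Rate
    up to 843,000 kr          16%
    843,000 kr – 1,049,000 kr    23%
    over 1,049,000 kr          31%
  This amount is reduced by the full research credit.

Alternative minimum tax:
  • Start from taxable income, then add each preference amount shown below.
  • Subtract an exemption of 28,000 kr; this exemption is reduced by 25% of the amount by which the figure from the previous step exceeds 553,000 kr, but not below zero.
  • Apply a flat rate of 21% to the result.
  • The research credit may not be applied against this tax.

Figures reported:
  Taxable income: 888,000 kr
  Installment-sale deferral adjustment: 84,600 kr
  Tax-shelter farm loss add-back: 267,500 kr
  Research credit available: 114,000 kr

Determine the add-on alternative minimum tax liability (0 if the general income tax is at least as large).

General income tax:
  843,000 kr × 16% = 134,880 kr
  45,000 kr × 23% = 10,350 kr
  → 145,230 kr
  Less research credit 114,000 kr → 31,230 kr

Alternative minimum tax:
  Adjusted income: 888,000 kr + 84,600 kr + 267,500 kr = 1,240,100 kr
  Exemption: 25% × (1,240,100 kr − 553,000 kr) = 171,775 kr ≥ 28,000 kr, so the exemption is fully phased out
  Base: 1,240,100 kr − 0 kr = 1,240,100 kr
  1,240,100 kr × 21% = 260,421 kr

Excess of alternative minimum tax over general income tax: 260,421 kr − 31,230 kr = 229,191 kr.

229,191 kr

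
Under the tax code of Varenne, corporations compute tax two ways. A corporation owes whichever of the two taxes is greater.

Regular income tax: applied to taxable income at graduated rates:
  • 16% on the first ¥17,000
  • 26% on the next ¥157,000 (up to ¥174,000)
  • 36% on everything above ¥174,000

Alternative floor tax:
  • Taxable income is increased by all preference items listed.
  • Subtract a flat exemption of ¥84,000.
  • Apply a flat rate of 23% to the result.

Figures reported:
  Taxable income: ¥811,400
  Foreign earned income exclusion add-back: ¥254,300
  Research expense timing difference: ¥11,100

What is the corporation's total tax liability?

¥273,004

Alternative floor tax:
  Adjusted income: ¥811,400 + ¥254,300 + ¥11,100 = ¥1,076,800
  Less exemption ¥84,000 → base ¥992,800
  ¥992,800 × 23% = ¥228,344

Regular income tax:
  ¥17,000 × 16% = ¥2,720
  ¥157,000 × 26% = ¥40,820
  ¥637,400 × 36% = ¥229,464
  → ¥273,004

¥273,004 > ¥228,344, so the regular income tax governs.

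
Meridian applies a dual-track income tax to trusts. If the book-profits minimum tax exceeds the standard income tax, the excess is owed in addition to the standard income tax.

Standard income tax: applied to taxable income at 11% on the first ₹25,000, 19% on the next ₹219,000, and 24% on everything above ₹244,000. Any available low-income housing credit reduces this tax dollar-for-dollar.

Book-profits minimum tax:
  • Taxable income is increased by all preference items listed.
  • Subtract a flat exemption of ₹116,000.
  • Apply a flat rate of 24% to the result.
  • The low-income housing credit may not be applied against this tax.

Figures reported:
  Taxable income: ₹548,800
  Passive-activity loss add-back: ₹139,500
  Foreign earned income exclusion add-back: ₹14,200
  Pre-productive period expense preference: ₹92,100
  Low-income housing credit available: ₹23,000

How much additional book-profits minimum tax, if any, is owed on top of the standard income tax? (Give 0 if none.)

₹68,352

Book-profits minimum tax:
  Adjusted income: ₹548,800 + ₹139,500 + ₹14,200 + ₹92,100 = ₹794,600
  Less exemption ₹116,000 → base ₹678,600
  ₹678,600 × 24% = ₹162,864

Standard income tax:
  ₹25,000 × 11% = ₹2,750
  ₹219,000 × 19% = ₹41,610
  ₹304,800 × 24% = ₹73,152
  → ₹117,512
  Less low-income housing credit ₹23,000 → ₹94,512

Excess of book-profits minimum tax over standard income tax: ₹162,864 − ₹94,512 = ₹68,352.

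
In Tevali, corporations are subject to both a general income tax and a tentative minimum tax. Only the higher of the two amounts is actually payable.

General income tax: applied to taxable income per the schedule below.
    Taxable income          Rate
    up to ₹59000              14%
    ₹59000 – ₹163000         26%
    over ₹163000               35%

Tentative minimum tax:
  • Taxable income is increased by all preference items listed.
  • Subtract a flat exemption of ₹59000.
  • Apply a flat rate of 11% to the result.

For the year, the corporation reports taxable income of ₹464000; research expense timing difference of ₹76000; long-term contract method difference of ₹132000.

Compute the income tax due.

₹140650

General income tax:
  ₹59000 × 14% = ₹8260
  ₹104000 × 26% = ₹27040
  ₹301000 × 35% = ₹105350
  → ₹140650

Tentative minimum tax:
  Adjusted income: ₹464000 + ₹76000 + ₹132000 = ₹672000
  Less exemption ₹59000 → base ₹613000
  ₹613000 × 11% = ₹67430

₹140650 > ₹67430, so the general income tax governs.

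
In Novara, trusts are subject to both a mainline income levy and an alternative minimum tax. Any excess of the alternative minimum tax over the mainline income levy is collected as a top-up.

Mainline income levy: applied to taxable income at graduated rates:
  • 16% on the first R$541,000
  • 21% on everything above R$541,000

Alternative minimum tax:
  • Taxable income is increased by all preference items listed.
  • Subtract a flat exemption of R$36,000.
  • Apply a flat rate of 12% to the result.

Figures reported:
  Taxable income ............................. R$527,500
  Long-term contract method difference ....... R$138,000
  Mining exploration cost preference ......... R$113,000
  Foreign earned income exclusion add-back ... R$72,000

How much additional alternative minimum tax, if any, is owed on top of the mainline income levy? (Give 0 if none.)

Alternative minimum tax:
  Adjusted income: R$527,500 + R$138,000 + R$113,000 + R$72,000 = R$850,500
  Less exemption R$36,000 → base R$814,500
  R$814,500 × 12% = R$97,740

Mainline income levy:
  R$527,500 × 16% = R$84,400

Excess of alternative minimum tax over mainline income levy: R$97,740 − R$84,400 = R$13,340.

R$13,340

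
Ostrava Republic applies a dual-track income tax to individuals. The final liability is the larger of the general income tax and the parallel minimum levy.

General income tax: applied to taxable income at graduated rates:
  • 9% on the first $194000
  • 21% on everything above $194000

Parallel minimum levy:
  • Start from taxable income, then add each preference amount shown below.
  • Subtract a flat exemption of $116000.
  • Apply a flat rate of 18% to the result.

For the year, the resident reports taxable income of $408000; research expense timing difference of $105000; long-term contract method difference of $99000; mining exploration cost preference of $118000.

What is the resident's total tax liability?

General income tax:
  $194000 × 9% = $17460
  $214000 × 21% = $44940
  → $62400

Parallel minimum levy:
  Adjusted income: $408000 + $105000 + $99000 + $118000 = $730000
  Less exemption $116000 → base $614000
  $614000 × 18% = $110520

$110520 > $62400, so the parallel minimum levy is the binding amount.

$110520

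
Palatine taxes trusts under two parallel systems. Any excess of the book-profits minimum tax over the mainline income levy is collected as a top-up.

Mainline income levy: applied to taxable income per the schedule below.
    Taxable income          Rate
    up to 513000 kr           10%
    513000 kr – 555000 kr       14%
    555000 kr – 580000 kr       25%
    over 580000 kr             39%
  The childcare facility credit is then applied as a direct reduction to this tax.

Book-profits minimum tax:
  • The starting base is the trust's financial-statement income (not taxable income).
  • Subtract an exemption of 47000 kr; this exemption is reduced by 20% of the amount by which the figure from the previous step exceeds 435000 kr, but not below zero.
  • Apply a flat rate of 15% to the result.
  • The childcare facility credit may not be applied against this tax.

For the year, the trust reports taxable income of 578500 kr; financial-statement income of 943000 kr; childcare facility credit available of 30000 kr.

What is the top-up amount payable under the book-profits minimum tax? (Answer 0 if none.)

Mainline income levy:
  513000 kr × 10% = 51300 kr
  42000 kr × 14% = 5880 kr
  23500 kr × 25% = 5875 kr
  → 63055 kr
  Less childcare facility credit 30000 kr → 33055 kr

Book-profits minimum tax:
  Base (financial-statement income): 943000 kr
  Exemption: 20% × (943000 kr − 435000 kr) = 101600 kr ≥ 47000 kr, so the exemption is fully phased out
  Base: 943000 kr − 0 kr = 943000 kr
  943000 kr × 15% = 141450 kr

Excess of book-profits minimum tax over mainline income levy: 141450 kr − 33055 kr = 108395 kr.

108395 kr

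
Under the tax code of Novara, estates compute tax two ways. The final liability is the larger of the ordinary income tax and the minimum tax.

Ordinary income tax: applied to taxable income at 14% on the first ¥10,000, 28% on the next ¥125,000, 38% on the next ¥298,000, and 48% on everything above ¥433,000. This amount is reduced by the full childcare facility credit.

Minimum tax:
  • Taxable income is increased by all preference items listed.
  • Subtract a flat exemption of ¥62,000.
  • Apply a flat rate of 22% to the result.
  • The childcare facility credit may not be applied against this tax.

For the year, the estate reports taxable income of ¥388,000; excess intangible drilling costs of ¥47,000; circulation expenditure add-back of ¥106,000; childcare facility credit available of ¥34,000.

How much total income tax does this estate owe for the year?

¥105,380

Ordinary income tax:
  ¥10,000 × 14% = ¥1,400
  ¥125,000 × 28% = ¥35,000
  ¥253,000 × 38% = ¥96,140
  → ¥132,540
  Less childcare facility credit ¥34,000 → ¥98,540

Minimum tax:
  Adjusted income: ¥388,000 + ¥47,000 + ¥106,000 = ¥541,000
  Less exemption ¥62,000 → base ¥479,000
  ¥479,000 × 22% = ¥105,380

¥105,380 > ¥98,540, so the minimum tax is the binding amount.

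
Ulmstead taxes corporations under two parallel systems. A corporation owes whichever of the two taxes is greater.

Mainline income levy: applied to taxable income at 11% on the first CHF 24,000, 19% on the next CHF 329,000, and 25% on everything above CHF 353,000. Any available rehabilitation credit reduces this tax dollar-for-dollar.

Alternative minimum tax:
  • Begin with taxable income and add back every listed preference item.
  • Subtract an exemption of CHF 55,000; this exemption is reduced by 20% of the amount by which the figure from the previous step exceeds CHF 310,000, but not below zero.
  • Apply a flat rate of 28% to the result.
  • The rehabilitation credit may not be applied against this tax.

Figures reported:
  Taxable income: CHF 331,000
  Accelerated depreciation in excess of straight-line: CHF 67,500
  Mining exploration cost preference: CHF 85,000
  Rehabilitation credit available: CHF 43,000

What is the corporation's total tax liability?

CHF 129,696

Alternative minimum tax:
  Adjusted income: CHF 331,000 + CHF 67,500 + CHF 85,000 = CHF 483,500
  Exemption: CHF 55,000 − 20% × (CHF 483,500 − CHF 310,000) = CHF 55,000 − CHF 34,700 = CHF 20,300
  Base: CHF 483,500 − CHF 20,300 = CHF 463,200
  CHF 463,200 × 28% = CHF 129,696

Mainline income levy:
  CHF 24,000 × 11% = CHF 2,640
  CHF 307,000 × 19% = CHF 58,330
  → CHF 60,970
  Less rehabilitation credit CHF 43,000 → CHF 17,970

CHF 129,696 > CHF 17,970, so the alternative minimum tax is the binding amount.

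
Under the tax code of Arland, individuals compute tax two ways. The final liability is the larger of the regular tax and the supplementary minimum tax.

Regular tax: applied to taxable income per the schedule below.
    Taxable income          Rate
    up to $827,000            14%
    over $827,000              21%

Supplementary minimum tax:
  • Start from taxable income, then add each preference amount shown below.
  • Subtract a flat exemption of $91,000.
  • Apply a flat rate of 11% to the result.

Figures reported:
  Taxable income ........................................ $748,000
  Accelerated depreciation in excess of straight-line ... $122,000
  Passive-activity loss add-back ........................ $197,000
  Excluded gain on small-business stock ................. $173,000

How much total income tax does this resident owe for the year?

Supplementary minimum tax:
  Adjusted income: $748,000 + $122,000 + $197,000 + $173,000 = $1,240,000
  Less exemption $91,000 → base $1,149,000
  $1,149,000 × 11% = $126,390

Regular tax:
  $748,000 × 14% = $104,720

$126,390 > $104,720, so the supplementary minimum tax is the binding amount.

$126,390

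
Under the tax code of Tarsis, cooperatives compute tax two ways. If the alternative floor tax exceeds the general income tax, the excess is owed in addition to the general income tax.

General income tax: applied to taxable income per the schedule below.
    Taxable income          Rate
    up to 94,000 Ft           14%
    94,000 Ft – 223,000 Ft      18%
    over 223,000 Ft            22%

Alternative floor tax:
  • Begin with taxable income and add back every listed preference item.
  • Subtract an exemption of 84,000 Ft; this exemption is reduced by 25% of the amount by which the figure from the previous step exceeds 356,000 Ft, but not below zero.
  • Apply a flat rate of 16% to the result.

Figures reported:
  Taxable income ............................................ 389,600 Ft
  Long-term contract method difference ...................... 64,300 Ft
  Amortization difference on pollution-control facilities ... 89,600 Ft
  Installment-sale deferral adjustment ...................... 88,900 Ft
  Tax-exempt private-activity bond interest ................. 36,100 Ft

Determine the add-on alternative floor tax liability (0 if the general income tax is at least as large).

General income tax:
  94,000 Ft × 14% = 13,160 Ft
  129,000 Ft × 18% = 23,220 Ft
  166,600 Ft × 22% = 36,652 Ft
  → 73,032 Ft

Alternative floor tax:
  Adjusted income: 389,600 Ft + 64,300 Ft + 89,600 Ft + 88,900 Ft + 36,100 Ft = 668,500 Ft
  Exemption: 84,000 Ft − 25% × (668,500 Ft − 356,000 Ft) = 84,000 Ft − 78,125 Ft = 5,875 Ft
  Base: 668,500 Ft − 5,875 Ft = 662,625 Ft
  662,625 Ft × 16% = 106,020 Ft

Excess of alternative floor tax over general income tax: 106,020 Ft − 73,032 Ft = 32,988 Ft.

32,988 Ft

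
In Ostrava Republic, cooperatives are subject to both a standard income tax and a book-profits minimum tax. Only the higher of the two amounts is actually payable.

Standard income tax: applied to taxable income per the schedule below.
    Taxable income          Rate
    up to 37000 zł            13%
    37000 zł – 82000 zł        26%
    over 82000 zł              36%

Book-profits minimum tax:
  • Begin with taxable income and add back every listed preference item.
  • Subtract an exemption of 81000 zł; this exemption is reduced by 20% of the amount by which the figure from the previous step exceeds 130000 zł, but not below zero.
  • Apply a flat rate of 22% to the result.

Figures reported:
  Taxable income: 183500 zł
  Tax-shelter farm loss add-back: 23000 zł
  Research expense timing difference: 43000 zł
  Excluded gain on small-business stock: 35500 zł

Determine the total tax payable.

53050 zł

Book-profits minimum tax:
  Adjusted income: 183500 zł + 23000 zł + 43000 zł + 35500 zł = 285000 zł
  Exemption: 81000 zł − 20% × (285000 zł − 130000 zł) = 81000 zł − 31000 zł = 50000 zł
  Base: 285000 zł − 50000 zł = 235000 zł
  235000 zł × 22% = 51700 zł

Standard income tax:
  37000 zł × 13% = 4810 zł
  45000 zł × 26% = 11700 zł
  101500 zł × 36% = 36540 zł
  → 53050 zł

53050 zł > 51700 zł, so the standard income tax governs.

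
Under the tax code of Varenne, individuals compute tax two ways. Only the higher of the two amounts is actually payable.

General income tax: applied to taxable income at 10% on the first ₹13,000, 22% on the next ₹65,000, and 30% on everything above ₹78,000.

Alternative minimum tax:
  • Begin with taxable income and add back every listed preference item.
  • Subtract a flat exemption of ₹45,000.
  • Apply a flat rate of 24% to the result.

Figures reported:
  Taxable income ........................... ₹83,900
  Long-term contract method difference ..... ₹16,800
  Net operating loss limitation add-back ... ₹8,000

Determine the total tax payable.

₹17,370

General income tax:
  ₹13,000 × 10% = ₹1,300
  ₹65,000 × 22% = ₹14,300
  ₹5,900 × 30% = ₹1,770
  → ₹17,370

Alternative minimum tax:
  Adjusted income: ₹83,900 + ₹16,800 + ₹8,000 = ₹108,700
  Less exemption ₹45,000 → base ₹63,700
  ₹63,700 × 24% = ₹15,288

₹17,370 > ₹15,288, so the general income tax governs.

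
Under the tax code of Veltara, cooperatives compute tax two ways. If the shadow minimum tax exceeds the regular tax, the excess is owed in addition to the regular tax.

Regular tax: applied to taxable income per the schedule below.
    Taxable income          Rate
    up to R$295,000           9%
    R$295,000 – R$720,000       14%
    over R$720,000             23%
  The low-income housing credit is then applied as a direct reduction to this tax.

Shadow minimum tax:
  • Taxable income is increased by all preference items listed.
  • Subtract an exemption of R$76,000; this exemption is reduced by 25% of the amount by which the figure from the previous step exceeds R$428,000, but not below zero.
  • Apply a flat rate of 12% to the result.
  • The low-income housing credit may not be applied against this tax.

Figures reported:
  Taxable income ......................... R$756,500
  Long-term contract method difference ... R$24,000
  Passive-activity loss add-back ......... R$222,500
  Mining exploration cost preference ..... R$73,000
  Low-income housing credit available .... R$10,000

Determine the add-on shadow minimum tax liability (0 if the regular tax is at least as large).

R$44,675

Regular tax:
  R$295,000 × 9% = R$26,550
  R$425,000 × 14% = R$59,500
  R$36,500 × 23% = R$8,395
  → R$94,445
  Less low-income housing credit R$10,000 → R$84,445

Shadow minimum tax:
  Adjusted income: R$756,500 + R$24,000 + R$222,500 + R$73,000 = R$1,076,000
  Exemption: 25% × (R$1,076,000 − R$428,000) = R$162,000 ≥ R$76,000, so the exemption is fully phased out
  Base: R$1,076,000 − R$0 = R$1,076,000
  R$1,076,000 × 12% = R$129,120

Excess of shadow minimum tax over regular tax: R$129,120 − R$84,445 = R$44,675.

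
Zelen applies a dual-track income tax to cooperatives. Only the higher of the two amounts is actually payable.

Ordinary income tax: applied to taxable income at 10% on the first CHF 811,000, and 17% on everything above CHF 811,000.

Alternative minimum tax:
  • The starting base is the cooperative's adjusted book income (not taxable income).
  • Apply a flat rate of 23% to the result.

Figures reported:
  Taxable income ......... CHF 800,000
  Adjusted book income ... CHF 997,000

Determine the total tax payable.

Ordinary income tax:
  CHF 800,000 × 10% = CHF 80,000

Alternative minimum tax:
  Base (adjusted book income): CHF 997,000
  CHF 997,000 × 23% = CHF 229,310

CHF 229,310 > CHF 80,000, so the alternative minimum tax is the binding amount.

CHF 229,310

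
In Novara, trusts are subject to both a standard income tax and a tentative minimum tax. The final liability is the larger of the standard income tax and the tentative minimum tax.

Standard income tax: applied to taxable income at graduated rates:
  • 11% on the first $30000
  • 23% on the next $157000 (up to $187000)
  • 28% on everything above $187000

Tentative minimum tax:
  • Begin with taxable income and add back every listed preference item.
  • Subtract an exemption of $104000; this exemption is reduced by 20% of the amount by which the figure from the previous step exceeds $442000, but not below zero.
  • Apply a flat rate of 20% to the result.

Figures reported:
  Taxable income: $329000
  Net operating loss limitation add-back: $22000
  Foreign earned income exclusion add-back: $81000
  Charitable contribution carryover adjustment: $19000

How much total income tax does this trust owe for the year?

Tentative minimum tax:
  Adjusted income: $329000 + $22000 + $81000 + $19000 = $451000
  Exemption: $104000 − 20% × ($451000 − $442000) = $104000 − $1800 = $102200
  Base: $451000 − $102200 = $348800
  $348800 × 20% = $69760

Standard income tax:
  $30000 × 11% = $3300
  $157000 × 23% = $36110
  $142000 × 28% = $39760
  → $79170

$79170 > $69760, so the standard income tax governs.

$79170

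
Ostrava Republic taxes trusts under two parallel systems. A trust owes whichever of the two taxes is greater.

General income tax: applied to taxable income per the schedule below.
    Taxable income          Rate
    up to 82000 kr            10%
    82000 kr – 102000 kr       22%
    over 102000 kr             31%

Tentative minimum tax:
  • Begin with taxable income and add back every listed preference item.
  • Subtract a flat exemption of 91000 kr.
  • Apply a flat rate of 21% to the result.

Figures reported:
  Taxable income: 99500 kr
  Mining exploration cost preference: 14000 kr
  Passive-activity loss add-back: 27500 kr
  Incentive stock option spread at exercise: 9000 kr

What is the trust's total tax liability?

General income tax:
  82000 kr × 10% = 8200 kr
  17500 kr × 22% = 3850 kr
  → 12050 kr

Tentative minimum tax:
  Adjusted income: 99500 kr + 14000 kr + 27500 kr + 9000 kr = 150000 kr
  Less exemption 91000 kr → base 59000 kr
  59000 kr × 21% = 12390 kr

12390 kr > 12050 kr, so the tentative minimum tax is the binding amount.

12390 kr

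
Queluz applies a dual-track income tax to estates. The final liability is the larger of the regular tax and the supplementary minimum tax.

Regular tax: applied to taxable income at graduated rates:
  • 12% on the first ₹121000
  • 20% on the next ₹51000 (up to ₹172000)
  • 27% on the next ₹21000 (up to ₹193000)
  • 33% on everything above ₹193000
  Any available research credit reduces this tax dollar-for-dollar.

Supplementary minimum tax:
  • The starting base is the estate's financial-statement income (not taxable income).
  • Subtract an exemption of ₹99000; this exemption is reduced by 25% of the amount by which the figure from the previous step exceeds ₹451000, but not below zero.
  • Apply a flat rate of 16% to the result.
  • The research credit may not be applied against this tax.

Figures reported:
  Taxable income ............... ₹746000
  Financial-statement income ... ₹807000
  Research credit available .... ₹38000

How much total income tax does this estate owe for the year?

₹174880

Supplementary minimum tax:
  Base (financial-statement income): ₹807000
  Exemption: ₹99000 − 25% × (₹807000 − ₹451000) = ₹99000 − ₹89000 = ₹10000
  Base: ₹807000 − ₹10000 = ₹797000
  ₹797000 × 16% = ₹127520

Regular tax:
  ₹121000 × 12% = ₹14520
  ₹51000 × 20% = ₹10200
  ₹21000 × 27% = ₹5670
  ₹553000 × 33% = ₹182490
  → ₹212880
  Less research credit ₹38000 → ₹174880

₹174880 > ₹127520, so the regular tax governs.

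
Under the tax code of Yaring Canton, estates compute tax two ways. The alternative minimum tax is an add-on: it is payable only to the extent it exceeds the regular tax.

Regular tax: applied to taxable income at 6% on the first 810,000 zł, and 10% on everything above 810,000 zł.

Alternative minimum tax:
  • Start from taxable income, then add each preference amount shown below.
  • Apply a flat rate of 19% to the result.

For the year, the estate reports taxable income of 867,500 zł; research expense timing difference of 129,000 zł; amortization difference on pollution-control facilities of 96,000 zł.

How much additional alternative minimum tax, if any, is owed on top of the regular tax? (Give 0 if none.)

153,225 zł

Regular tax:
  810,000 zł × 6% = 48,600 zł
  57,500 zł × 10% = 5,750 zł
  → 54,350 zł

Alternative minimum tax:
  Adjusted income: 867,500 zł + 129,000 zł + 96,000 zł = 1,092,500 zł
  1,092,500 zł × 19% = 207,575 zł

Excess of alternative minimum tax over regular tax: 207,575 zł − 54,350 zł = 153,225 zł.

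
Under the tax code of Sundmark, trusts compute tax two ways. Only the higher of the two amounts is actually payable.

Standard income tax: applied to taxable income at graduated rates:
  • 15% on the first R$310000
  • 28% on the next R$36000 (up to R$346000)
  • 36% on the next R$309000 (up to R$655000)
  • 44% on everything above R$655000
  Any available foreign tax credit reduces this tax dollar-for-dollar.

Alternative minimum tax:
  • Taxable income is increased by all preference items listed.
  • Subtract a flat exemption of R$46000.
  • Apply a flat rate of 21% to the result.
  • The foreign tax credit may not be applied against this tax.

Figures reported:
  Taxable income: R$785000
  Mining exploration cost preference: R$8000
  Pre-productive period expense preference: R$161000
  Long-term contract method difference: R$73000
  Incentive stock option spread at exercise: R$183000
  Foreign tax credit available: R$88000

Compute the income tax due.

R$244440

Alternative minimum tax:
  Adjusted income: R$785000 + R$8000 + R$161000 + R$73000 + R$183000 = R$1210000
  Less exemption R$46000 → base R$1164000
  R$1164000 × 21% = R$244440

Standard income tax:
  R$310000 × 15% = R$46500
  R$36000 × 28% = R$10080
  R$309000 × 36% = R$111240
  R$130000 × 44% = R$57200
  → R$225020
  Less foreign tax credit R$88000 → R$137020

R$244440 > R$137020, so the alternative minimum tax is the binding amount.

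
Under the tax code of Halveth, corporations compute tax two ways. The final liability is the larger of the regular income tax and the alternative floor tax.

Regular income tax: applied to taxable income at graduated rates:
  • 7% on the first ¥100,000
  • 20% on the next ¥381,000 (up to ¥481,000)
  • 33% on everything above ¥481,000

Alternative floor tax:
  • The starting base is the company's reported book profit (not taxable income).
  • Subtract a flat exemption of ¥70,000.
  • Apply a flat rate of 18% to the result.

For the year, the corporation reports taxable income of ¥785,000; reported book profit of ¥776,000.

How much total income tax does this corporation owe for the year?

¥183,520

Regular income tax:
  ¥100,000 × 7% = ¥7,000
  ¥381,000 × 20% = ¥76,200
  ¥304,000 × 33% = ¥100,320
  → ¥183,520

Alternative floor tax:
  Base (reported book profit): ¥776,000
  Less exemption ¥70,000 → base ¥706,000
  ¥706,000 × 18% = ¥127,080

¥183,520 > ¥127,080, so the regular income tax governs.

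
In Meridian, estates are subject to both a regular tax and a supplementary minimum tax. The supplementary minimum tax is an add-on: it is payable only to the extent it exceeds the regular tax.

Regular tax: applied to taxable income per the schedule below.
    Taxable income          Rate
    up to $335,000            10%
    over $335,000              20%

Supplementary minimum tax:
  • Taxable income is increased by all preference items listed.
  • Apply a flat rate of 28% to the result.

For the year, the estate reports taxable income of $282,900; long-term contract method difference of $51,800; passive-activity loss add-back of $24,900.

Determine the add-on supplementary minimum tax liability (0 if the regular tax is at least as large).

Supplementary minimum tax:
  Adjusted income: $282,900 + $51,800 + $24,900 = $359,600
  $359,600 × 28% = $100,688

Regular tax:
  $282,900 × 10% = $28,290

Excess of supplementary minimum tax over regular tax: $100,688 − $28,290 = $72,398.

$72,398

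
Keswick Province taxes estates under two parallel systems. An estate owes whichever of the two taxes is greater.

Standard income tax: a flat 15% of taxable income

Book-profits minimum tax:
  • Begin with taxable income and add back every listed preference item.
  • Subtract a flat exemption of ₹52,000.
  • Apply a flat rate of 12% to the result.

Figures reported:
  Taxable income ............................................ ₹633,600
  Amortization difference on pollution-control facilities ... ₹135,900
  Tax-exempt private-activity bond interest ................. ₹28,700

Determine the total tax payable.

Standard income tax:
  ₹633,600 × 15% = ₹95,040

Book-profits minimum tax:
  Adjusted income: ₹633,600 + ₹135,900 + ₹28,700 = ₹798,200
  Less exemption ₹52,000 → base ₹746,200
  ₹746,200 × 12% = ₹89,544

₹95,040 > ₹89,544, so the standard income tax governs.

₹95,040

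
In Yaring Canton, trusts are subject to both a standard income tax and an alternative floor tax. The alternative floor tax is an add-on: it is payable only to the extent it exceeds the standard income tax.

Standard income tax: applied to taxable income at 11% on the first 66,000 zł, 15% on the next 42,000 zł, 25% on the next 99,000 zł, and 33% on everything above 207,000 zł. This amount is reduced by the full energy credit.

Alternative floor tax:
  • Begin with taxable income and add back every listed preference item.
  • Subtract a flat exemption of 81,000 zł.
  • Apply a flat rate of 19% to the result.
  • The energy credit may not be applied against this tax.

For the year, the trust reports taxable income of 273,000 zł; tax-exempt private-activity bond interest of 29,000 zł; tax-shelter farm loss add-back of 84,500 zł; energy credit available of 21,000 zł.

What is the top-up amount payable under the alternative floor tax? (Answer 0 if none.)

18,955 zł

Standard income tax:
  66,000 zł × 11% = 7,260 zł
  42,000 zł × 15% = 6,300 zł
  99,000 zł × 25% = 24,750 zł
  66,000 zł × 33% = 21,780 zł
  → 60,090 zł
  Less energy credit 21,000 zł → 39,090 zł

Alternative floor tax:
  Adjusted income: 273,000 zł + 29,000 zł + 84,500 zł = 386,500 zł
  Less exemption 81,000 zł → base 305,500 zł
  305,500 zł × 19% = 58,045 zł

Excess of alternative floor tax over standard income tax: 58,045 zł − 39,090 zł = 18,955 zł.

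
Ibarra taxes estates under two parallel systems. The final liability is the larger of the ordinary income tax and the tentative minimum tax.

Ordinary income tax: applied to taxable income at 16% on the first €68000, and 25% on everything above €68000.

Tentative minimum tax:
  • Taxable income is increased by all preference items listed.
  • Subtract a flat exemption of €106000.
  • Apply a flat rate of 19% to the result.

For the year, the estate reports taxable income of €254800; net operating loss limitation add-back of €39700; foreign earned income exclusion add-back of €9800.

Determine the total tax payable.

€57580

Ordinary income tax:
  €68000 × 16% = €10880
  €186800 × 25% = €46700
  → €57580

Tentative minimum tax:
  Adjusted income: €254800 + €39700 + €9800 = €304300
  Less exemption €106000 → base €198300
  €198300 × 19% = €37677

€57580 > €37677, so the ordinary income tax governs.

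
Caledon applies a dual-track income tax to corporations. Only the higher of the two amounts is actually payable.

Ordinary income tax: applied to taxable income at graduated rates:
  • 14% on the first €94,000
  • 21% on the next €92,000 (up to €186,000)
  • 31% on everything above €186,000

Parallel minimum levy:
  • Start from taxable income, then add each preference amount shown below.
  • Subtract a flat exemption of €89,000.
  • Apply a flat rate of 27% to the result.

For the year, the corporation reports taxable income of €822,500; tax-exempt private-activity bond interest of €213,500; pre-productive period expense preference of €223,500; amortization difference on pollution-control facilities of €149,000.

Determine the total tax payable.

€356,265

Ordinary income tax:
  €94,000 × 14% = €13,160
  €92,000 × 21% = €19,320
  €636,500 × 31% = €197,315
  → €229,795

Parallel minimum levy:
  Adjusted income: €822,500 + €213,500 + €223,500 + €149,000 = €1,408,500
  Less exemption €89,000 → base €1,319,500
  €1,319,500 × 27% = €356,265

€356,265 > €229,795, so the parallel minimum levy is the binding amount.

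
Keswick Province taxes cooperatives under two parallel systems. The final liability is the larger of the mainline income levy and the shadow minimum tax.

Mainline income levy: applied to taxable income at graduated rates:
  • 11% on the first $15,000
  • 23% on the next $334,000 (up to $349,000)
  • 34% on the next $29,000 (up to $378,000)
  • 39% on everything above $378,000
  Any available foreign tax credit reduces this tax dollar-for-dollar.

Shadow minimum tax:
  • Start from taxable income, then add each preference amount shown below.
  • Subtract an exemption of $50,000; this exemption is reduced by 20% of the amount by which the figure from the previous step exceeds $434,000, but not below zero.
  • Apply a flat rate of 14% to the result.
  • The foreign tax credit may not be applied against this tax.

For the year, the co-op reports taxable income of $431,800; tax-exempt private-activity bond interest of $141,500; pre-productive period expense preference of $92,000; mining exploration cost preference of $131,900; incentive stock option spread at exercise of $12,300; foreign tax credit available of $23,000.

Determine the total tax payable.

Mainline income levy:
  $15,000 × 11% = $1,650
  $334,000 × 23% = $76,820
  $29,000 × 34% = $9,860
  $53,800 × 39% = $20,982
  → $109,312
  Less foreign tax credit $23,000 → $86,312

Shadow minimum tax:
  Adjusted income: $431,800 + $141,500 + $92,000 + $131,900 + $12,300 = $809,500
  Exemption: 20% × ($809,500 − $434,000) = $75,100 ≥ $50,000, so the exemption is fully phased out
  Base: $809,500 − $0 = $809,500
  $809,500 × 14% = $113,330

$113,330 > $86,312, so the shadow minimum tax is the binding amount.

$113,330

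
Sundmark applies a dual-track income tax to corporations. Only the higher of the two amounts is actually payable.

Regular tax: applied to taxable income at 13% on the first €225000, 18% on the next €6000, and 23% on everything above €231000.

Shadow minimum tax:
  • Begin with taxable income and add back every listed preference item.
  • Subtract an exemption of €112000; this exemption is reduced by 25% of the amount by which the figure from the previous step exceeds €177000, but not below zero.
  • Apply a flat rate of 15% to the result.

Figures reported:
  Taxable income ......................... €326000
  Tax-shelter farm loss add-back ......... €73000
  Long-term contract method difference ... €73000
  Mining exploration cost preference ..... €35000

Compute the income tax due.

Shadow minimum tax:
  Adjusted income: €326000 + €73000 + €73000 + €35000 = €507000
  Exemption: €112000 − 25% × (€507000 − €177000) = €112000 − €82500 = €29500
  Base: €507000 − €29500 = €477500
  €477500 × 15% = €71625

Regular tax:
  €225000 × 13% = €29250
  €6000 × 18% = €1080
  €95000 × 23% = €21850
  → €52180

€71625 > €52180, so the shadow minimum tax is the binding amount.

€71625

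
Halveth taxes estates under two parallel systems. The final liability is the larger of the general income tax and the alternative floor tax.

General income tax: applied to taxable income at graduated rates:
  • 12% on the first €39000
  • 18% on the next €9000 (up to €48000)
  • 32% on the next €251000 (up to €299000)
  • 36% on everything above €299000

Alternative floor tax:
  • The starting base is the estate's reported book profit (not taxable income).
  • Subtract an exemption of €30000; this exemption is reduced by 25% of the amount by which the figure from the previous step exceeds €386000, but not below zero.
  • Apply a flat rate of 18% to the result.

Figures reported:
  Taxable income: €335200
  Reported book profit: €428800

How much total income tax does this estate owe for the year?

Alternative floor tax:
  Base (reported book profit): €428800
  Exemption: €30000 − 25% × (€428800 − €386000) = €30000 − €10700 = €19300
  Base: €428800 − €19300 = €409500
  €409500 × 18% = €73710

General income tax:
  €39000 × 12% = €4680
  €9000 × 18% = €1620
  €251000 × 32% = €80320
  €36200 × 36% = €13032
  → €99652

€99652 > €73710, so the general income tax governs.

€99652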